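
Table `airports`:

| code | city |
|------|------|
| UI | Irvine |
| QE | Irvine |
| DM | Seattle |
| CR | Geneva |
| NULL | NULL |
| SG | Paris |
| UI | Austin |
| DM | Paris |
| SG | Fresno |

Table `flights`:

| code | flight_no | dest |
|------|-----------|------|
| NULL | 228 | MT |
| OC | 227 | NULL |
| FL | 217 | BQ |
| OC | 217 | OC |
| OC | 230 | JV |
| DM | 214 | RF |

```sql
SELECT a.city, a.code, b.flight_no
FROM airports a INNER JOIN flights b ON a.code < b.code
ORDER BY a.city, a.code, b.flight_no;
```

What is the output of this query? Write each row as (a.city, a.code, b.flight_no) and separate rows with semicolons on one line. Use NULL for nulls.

INNER JOIN keeps only pairs where the ON condition holds.
Matching on a.code < b.code. A NULL in a compared column never satisfies the condition.
Matched pairs: 13.

(Geneva, CR, 214); (Geneva, CR, 217); (Geneva, CR, 217); (Geneva, CR, 227); (Geneva, CR, 230); (Paris, DM, 217); (Paris, DM, 217); (Paris, DM, 227); (Paris, DM, 230); (Seattle, DM, 217); (Seattle, DM, 217); (Seattle, DM, 227); (Seattle, DM, 230)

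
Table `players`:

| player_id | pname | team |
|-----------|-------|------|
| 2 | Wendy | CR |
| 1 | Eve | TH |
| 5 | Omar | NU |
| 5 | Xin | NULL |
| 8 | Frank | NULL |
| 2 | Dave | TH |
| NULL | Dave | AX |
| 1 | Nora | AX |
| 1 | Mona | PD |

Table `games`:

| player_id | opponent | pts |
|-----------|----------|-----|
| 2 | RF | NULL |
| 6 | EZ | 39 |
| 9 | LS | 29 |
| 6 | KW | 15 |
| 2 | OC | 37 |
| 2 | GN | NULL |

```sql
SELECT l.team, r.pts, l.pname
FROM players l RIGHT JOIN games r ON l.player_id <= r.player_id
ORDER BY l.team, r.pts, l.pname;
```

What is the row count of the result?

RIGHT JOIN keeps every row from `games`; unmatched rows get NULL for `players`'s columns.
Matching on l.player_id <= r.player_id. A NULL in a compared column never satisfies the condition.
- player_id=2: 6 matching r row(s), so 6 row(s) emitted.
- player_id=1: 6 matching r row(s), so 6 row(s) emitted.
- player_id=5: 3 matching r row(s), so 3 row(s) emitted.
- player_id=5: 3 matching r row(s), so 3 row(s) emitted.
- player_id=8: 1 matching r row(s), so 1 row(s) emitted.
- player_id=2: 6 matching r row(s), so 6 row(s) emitted.
- player_id=NULL: no matching r row.
- player_id=1: 6 matching r row(s), so 6 row(s) emitted.
- player_id=1: 6 matching r row(s), so 6 row(s) emitted.
- every r row matched at least one l row.
Total: 37 rows.

37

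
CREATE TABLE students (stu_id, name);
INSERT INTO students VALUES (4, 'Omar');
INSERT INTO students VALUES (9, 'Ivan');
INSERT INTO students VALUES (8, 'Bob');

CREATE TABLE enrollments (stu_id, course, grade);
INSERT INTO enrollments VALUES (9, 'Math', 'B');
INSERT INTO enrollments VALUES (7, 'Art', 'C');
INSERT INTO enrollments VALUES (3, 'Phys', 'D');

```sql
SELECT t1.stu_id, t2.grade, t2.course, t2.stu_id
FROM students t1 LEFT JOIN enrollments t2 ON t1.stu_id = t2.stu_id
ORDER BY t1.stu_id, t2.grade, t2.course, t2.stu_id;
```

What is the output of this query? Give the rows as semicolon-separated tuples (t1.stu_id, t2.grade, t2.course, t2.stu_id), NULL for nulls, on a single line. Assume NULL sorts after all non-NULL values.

(4, NULL, NULL, NULL); (8, NULL, NULL, NULL); (9, B, Math, 9)

LEFT JOIN keeps every row from `students`; unmatched rows get NULL for `enrollments`'s columns.
Matching on t1.stu_id = t2.stu_id.
- t1 row (stu_id=4): no match → kept, t2 columns NULL.
- t1 row (stu_id=9): matches 1 t2 row(s) → 1 output row(s).
- t1 row (stu_id=8): no match → kept, t2 columns NULL.
After projecting and ordering:
t1.stu_id | t2.grade | t2.course | t2.stu_id
4 | NULL | NULL | NULL
8 | NULL | NULL | NULL
9 | B | Math | 9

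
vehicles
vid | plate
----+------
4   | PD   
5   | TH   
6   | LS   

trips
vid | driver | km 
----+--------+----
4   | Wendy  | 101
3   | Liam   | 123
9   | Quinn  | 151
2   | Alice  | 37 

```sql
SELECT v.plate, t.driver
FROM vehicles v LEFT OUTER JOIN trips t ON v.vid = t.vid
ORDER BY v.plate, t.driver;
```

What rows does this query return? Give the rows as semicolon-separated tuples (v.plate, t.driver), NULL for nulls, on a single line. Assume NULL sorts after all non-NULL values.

(LS, NULL); (PD, Wendy); (TH, NULL)

LEFT JOIN keeps every row from `vehicles`; unmatched rows get NULL for `trips`'s columns.
Matching on v.vid = t.vid.
Matched pairs: 1; unmatched v rows kept: 2.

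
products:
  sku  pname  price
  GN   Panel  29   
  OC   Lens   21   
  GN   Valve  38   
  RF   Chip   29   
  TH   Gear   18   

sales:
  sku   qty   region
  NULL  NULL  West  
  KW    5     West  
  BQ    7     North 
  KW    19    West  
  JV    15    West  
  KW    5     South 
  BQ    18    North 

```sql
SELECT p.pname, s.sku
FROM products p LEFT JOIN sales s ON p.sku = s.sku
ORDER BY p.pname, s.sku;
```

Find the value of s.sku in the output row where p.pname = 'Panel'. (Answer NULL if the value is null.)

LEFT JOIN keeps every row from `products`; unmatched rows get NULL for `sales`'s columns.
Matching on p.sku = s.sku. A NULL in a compared column never satisfies the condition.
Matched pairs: 0; unmatched p rows kept: 5.

NULL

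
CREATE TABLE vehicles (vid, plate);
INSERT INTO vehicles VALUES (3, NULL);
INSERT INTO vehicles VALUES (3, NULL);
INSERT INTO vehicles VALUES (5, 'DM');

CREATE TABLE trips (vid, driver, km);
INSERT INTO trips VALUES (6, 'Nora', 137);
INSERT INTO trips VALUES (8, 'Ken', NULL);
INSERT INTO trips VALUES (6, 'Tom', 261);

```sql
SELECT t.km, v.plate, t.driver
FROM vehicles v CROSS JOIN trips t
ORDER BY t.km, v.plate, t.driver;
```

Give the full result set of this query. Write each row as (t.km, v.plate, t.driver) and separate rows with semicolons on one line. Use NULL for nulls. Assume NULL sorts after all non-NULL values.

CROSS JOIN pairs every row of `vehicles` with every row of `trips`: 3 × 3 = 9 rows.
After projecting and ordering:
t.km | v.plate | t.driver
137 | DM | Nora
137 | NULL | Nora
137 | NULL | Nora
261 | DM | Tom
261 | NULL | Tom
261 | NULL | Tom
NULL | DM | Ken
NULL | NULL | Ken
NULL | NULL | Ken

(137, DM, Nora); (137, NULL, Nora); (137, NULL, Nora); (261, DM, Tom); (261, NULL, Tom); (261, NULL, Tom); (NULL, DM, Ken); (NULL, NULL, Ken); (NULL, NULL, Ken)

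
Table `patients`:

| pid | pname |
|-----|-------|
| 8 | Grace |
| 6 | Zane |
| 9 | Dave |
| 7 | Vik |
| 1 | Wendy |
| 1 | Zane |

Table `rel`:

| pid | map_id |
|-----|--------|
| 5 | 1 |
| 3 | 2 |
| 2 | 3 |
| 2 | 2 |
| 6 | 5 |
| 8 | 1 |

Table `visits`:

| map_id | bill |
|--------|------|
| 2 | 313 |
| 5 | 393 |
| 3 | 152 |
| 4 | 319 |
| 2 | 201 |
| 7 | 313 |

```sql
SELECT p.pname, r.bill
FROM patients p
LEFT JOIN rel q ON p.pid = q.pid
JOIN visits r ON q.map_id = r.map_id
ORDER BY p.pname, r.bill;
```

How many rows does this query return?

1

Step 1 — p LEFT JOIN q on pid → 6 row(s).
Then INNER JOIN `visits r` on map_id: keep only rows whose q.map_id appears in r.
Result: 1 row(s).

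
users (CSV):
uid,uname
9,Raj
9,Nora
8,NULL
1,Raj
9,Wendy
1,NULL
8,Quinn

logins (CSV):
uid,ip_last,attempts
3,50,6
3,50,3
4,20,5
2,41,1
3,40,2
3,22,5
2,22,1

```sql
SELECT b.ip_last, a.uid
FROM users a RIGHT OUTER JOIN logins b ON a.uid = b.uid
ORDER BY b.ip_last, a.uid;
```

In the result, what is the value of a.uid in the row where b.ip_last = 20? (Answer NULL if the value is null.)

NULL

RIGHT JOIN keeps every row from `logins`; unmatched rows get NULL for `users`'s columns.
Matching on a.uid = b.uid.
- a (uid=9) has no partner in b.
- a (uid=9) has no partner in b.
- a (uid=8) has no partner in b.
- a (uid=1) has no partner in b.
- a (uid=9) has no partner in b.
- a (uid=1) has no partner in b.
- a (uid=8) has no partner in b.
- plus 7 unmatched b row(s), each kept with NULL a columns.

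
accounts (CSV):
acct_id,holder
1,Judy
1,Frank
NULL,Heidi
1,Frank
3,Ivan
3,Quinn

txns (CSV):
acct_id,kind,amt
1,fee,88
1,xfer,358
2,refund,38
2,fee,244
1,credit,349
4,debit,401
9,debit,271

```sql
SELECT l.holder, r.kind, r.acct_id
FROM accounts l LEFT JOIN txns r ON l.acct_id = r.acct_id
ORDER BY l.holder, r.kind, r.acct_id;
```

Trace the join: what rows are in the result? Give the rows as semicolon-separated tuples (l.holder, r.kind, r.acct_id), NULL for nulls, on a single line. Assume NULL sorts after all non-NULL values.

LEFT JOIN keeps every row from `accounts`; unmatched rows get NULL for `txns`'s columns.
Matching on l.acct_id = r.acct_id. A NULL in a compared column never satisfies the condition.
Matched pairs: 9; unmatched l rows kept: 3.

(Frank, credit, 1); (Frank, credit, 1); (Frank, fee, 1); (Frank, fee, 1); (Frank, xfer, 1); (Frank, xfer, 1); (Heidi, NULL, NULL); (Ivan, NULL, NULL); (Judy, credit, 1); (Judy, fee, 1); (Judy, xfer, 1); (Quinn, NULL, NULL)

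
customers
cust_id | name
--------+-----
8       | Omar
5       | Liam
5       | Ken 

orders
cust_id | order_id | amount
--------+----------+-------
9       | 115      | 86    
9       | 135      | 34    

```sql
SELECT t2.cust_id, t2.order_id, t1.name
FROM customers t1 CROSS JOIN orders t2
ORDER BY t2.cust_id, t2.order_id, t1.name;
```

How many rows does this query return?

CROSS JOIN pairs every row of `customers` with every row of `orders`: 3 × 2 = 6 rows.

6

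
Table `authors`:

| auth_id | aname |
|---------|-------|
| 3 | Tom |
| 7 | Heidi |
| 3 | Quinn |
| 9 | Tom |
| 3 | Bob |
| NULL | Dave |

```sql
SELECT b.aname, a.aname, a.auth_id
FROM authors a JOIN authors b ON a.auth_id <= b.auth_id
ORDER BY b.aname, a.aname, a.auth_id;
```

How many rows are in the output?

18

INNER JOIN keeps only pairs where the ON condition holds.
Matching on a.auth_id <= b.auth_id. A NULL in a compared column never satisfies the condition.
- a row (auth_id=3): matches 5 b row(s) → 5 output row(s).
- a row (auth_id=7): matches 2 b row(s) → 2 output row(s).
- a row (auth_id=3): matches 5 b row(s) → 5 output row(s).
- a row (auth_id=9): matches 1 b row(s) → 1 output row(s).
- a row (auth_id=3): matches 5 b row(s) → 5 output row(s).
- a row (auth_id=NULL): no match → dropped.
Total: 18 rows.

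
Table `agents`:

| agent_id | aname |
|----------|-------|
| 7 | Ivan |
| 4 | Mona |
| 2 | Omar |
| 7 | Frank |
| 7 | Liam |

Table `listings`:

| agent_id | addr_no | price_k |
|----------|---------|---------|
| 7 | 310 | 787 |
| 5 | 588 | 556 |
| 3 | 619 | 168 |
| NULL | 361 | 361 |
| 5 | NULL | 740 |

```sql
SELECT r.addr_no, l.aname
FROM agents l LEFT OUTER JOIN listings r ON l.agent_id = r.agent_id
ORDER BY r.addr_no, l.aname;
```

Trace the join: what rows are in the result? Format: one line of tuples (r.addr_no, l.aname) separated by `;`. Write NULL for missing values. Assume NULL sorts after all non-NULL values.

(310, Frank); (310, Ivan); (310, Liam); (NULL, Mona); (NULL, Omar)

LEFT JOIN keeps every row from `agents`; unmatched rows get NULL for `listings`'s columns.
Matching on l.agent_id = r.agent_id. A NULL in a compared column never satisfies the condition.
- l (agent_id=7) pairs with 1 row(s) of r.
- l (agent_id=4) has no partner → padded with NULL.
- l (agent_id=2) has no partner → padded with NULL.
- l (agent_id=7) pairs with 1 row(s) of r.
- l (agent_id=7) pairs with 1 row(s) of r.
After projecting and ordering:
r.addr_no | l.aname
310 | Frank
310 | Ivan
310 | Liam
NULL | Mona
NULL | Omar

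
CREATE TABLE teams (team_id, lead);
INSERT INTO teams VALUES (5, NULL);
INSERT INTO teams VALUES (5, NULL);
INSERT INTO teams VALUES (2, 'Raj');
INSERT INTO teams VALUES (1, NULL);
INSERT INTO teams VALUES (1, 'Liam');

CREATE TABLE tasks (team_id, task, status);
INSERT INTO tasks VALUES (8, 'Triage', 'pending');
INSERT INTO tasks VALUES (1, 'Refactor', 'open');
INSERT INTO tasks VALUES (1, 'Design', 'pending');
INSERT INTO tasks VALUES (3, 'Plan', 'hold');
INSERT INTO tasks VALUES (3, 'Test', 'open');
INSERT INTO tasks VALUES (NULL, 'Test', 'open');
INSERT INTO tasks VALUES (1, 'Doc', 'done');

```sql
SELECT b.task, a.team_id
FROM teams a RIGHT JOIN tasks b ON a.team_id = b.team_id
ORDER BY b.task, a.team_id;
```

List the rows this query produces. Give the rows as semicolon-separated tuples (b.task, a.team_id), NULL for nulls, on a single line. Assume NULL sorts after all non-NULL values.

(Design, 1); (Design, 1); (Doc, 1); (Doc, 1); (Plan, NULL); (Refactor, 1); (Refactor, 1); (Test, NULL); (Test, NULL); (Triage, NULL)

RIGHT JOIN keeps every row from `tasks`; unmatched rows get NULL for `teams`'s columns.
Matching on a.team_id = b.team_id. A NULL in a compared column never satisfies the condition.
Matched pairs: 6; unmatched b rows kept: 4.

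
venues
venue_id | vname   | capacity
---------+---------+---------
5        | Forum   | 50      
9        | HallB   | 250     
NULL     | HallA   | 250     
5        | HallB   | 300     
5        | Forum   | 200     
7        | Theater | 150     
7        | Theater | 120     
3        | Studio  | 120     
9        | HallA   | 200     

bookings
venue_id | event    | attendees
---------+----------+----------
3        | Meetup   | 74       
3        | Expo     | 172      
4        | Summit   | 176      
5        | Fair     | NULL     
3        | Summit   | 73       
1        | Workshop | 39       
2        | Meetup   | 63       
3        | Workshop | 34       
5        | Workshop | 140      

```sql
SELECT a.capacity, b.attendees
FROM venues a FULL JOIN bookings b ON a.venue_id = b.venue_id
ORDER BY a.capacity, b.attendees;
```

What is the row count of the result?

18

FULL OUTER JOIN keeps every row from both sides; unmatched rows get NULL for the other side's columns.
Matching on a.venue_id = b.venue_id. A NULL in a compared column never satisfies the condition.
Matched pairs: 10; unmatched a rows kept: 5; unmatched b rows kept: 3.
Total: 10 matched + 8 padded = 18 rows.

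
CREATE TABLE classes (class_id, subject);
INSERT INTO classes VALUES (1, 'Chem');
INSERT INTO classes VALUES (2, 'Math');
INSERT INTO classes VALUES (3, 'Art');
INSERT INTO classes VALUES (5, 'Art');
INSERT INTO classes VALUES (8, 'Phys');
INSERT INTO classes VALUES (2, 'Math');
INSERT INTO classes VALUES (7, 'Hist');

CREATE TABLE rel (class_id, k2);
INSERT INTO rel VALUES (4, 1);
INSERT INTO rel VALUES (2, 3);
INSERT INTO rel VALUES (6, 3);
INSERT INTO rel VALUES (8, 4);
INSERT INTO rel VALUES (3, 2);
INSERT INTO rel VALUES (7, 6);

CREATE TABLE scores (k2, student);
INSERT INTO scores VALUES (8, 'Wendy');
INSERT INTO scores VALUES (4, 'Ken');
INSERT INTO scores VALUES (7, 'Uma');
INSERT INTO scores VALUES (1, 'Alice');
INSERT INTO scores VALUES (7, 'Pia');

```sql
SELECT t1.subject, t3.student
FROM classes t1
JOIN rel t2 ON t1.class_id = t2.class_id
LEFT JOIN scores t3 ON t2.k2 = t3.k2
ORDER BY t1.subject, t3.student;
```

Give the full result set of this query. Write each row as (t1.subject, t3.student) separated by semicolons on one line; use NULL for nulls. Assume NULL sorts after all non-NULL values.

Joins associate left-to-right: classes INNER JOIN rel on class_id gives 5 intermediate row(s).
Then LEFT JOIN `scores t3` on k2: each of those 5 rows is kept; rows whose t2.k2 has no match in t3 get NULL for t3's columns.

(Art, NULL); (Hist, NULL); (Math, NULL); (Math, NULL); (Phys, Ken)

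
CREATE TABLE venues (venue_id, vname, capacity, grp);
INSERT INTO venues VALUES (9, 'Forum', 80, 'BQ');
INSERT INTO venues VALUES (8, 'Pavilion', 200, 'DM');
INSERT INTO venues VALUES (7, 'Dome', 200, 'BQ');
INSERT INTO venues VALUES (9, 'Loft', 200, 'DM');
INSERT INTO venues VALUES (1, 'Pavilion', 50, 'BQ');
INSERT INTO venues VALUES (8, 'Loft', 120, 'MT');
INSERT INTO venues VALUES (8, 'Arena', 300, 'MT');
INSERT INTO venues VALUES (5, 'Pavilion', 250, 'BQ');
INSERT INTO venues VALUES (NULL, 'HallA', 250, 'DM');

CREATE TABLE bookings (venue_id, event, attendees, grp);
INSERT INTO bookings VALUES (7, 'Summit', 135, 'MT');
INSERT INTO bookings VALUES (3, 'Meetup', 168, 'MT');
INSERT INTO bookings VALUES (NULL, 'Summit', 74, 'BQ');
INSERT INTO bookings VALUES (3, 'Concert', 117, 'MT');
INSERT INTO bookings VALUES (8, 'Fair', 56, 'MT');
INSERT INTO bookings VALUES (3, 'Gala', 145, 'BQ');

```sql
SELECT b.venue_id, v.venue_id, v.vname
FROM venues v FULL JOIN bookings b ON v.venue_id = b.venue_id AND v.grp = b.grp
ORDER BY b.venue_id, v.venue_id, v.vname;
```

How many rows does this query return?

FULL OUTER JOIN keeps every row from both sides; unmatched rows get NULL for the other side's columns.
Matching on v.venue_id = b.venue_id AND v.grp = b.grp. A NULL in a compared column never satisfies the condition.
Matched pairs: 2; unmatched v rows kept: 7; unmatched b rows kept: 5.
Total: 2 matched + 12 padded = 14 rows.

14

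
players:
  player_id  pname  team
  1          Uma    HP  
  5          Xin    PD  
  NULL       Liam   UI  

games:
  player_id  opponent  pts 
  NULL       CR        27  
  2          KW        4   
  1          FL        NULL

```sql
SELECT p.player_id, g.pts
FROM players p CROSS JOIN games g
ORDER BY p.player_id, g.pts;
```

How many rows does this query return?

CROSS JOIN pairs every row of `players` with every row of `games`: 3 × 3 = 9 rows.

9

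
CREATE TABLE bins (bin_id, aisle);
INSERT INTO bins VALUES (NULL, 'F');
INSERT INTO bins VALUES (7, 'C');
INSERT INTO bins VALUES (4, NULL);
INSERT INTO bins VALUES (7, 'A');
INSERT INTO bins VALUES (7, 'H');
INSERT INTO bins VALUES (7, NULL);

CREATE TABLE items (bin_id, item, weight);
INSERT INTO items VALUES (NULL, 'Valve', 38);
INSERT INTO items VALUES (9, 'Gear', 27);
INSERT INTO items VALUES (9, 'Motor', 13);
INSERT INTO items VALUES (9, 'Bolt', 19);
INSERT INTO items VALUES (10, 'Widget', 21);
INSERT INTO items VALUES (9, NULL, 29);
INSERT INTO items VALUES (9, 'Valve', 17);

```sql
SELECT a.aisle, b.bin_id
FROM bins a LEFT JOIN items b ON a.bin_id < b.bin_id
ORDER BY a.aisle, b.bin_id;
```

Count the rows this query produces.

LEFT JOIN keeps every row from `bins`; unmatched rows get NULL for `items`'s columns.
Matching on a.bin_id < b.bin_id. A NULL in a compared column never satisfies the condition.
- a row (bin_id=NULL): no match → kept, b columns NULL.
- a row (bin_id=7): matches 6 b row(s) → 6 output row(s).
- a row (bin_id=4): matches 6 b row(s) → 6 output row(s).
- a row (bin_id=7): matches 6 b row(s) → 6 output row(s).
- a row (bin_id=7): matches 6 b row(s) → 6 output row(s).
- a row (bin_id=7): matches 6 b row(s) → 6 output row(s).
Total: 30 matched + 1 padded = 31 rows.

31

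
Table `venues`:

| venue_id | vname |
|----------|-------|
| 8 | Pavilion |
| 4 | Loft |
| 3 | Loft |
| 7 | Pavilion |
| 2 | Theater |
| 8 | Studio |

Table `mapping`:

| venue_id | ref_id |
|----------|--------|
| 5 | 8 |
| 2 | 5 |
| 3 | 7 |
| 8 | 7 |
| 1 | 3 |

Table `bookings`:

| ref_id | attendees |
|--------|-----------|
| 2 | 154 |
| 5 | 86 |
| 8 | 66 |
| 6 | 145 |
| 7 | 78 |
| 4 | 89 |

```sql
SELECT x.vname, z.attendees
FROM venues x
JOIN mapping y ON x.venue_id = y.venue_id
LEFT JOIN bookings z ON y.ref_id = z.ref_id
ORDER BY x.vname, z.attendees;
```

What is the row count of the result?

Step 1 — x INNER JOIN y on venue_id → 4 row(s).
Then LEFT JOIN `bookings z` on ref_id: each of those 4 rows is kept; rows whose y.ref_id has no match in z get NULL for z's columns.
Result: 4 row(s).

4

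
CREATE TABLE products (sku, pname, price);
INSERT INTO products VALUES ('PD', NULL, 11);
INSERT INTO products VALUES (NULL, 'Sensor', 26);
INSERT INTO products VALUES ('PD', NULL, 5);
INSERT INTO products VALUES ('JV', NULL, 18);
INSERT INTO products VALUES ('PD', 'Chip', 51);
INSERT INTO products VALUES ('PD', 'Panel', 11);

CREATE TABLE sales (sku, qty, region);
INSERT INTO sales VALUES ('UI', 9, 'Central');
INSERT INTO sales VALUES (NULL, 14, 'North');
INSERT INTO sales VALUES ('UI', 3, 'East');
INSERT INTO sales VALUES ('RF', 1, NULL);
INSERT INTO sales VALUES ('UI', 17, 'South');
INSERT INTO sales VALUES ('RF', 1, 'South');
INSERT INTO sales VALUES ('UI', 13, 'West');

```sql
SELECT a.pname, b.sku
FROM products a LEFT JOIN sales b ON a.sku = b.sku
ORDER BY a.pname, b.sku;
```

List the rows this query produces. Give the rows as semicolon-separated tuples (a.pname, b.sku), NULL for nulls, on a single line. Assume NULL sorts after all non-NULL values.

(Chip, NULL); (Panel, NULL); (Sensor, NULL); (NULL, NULL); (NULL, NULL); (NULL, NULL)

LEFT JOIN keeps every row from `products`; unmatched rows get NULL for `sales`'s columns.
Matching on a.sku = b.sku. A NULL in a compared column never satisfies the condition.
- a (sku=PD) has no partner → padded with NULL.
- a (sku=NULL) has no partner → padded with NULL.
- a (sku=PD) has no partner → padded with NULL.
- a (sku=JV) has no partner → padded with NULL.
- a (sku=PD) has no partner → padded with NULL.
- a (sku=PD) has no partner → padded with NULL.
After projecting and ordering:
a.pname | b.sku
Chip | NULL
Panel | NULL
Sensor | NULL
NULL | NULL
NULL | NULL
NULL | NULL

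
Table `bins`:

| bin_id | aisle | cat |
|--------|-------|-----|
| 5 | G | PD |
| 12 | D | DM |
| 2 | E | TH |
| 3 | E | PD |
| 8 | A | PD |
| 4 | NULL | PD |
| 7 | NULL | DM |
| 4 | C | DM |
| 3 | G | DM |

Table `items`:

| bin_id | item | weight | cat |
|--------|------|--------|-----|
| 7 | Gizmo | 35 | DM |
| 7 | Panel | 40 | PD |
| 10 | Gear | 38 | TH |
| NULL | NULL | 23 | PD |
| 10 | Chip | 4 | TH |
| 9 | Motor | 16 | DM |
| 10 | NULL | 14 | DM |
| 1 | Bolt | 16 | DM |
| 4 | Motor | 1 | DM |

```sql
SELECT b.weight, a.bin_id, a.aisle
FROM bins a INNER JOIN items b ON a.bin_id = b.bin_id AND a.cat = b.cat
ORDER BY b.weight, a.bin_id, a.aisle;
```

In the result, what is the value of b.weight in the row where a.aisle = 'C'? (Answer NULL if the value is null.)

1

INNER JOIN keeps only pairs where the ON condition holds.
Matching on a.bin_id = b.bin_id AND a.cat = b.cat. A NULL in a compared column never satisfies the condition.
- a (bin_id=5, cat=PD) has no partner → excluded.
- a (bin_id=12, cat=DM) has no partner → excluded.
- a (bin_id=2, cat=TH) has no partner → excluded.
- a (bin_id=3, cat=PD) has no partner → excluded.
- a (bin_id=8, cat=PD) has no partner → excluded.
- a (bin_id=4, cat=PD) has no partner → excluded.
- a (bin_id=7, cat=DM) pairs with 1 row(s) of b.
- a (bin_id=4, cat=DM) pairs with 1 row(s) of b.
- a (bin_id=3, cat=DM) has no partner → excluded.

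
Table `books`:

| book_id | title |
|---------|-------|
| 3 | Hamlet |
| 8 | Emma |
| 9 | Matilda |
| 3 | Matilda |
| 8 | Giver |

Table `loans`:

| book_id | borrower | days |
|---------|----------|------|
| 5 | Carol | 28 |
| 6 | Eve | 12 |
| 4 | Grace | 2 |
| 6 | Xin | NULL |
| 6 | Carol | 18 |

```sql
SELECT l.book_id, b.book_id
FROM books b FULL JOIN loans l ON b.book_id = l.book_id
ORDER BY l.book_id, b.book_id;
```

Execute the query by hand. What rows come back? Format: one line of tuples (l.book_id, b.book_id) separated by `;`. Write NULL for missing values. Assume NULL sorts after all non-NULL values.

(4, NULL); (5, NULL); (6, NULL); (6, NULL); (6, NULL); (NULL, 3); (NULL, 3); (NULL, 8); (NULL, 8); (NULL, 9)

FULL OUTER JOIN keeps every row from both sides; unmatched rows get NULL for the other side's columns.
Matching on b.book_id = l.book_id.
- book_id=3: no l row matches, row kept with l columns NULL.
- book_id=8: no l row matches, row kept with l columns NULL.
- book_id=9: no l row matches, row kept with l columns NULL.
- book_id=3: no l row matches, row kept with l columns NULL.
- book_id=8: no l row matches, row kept with l columns NULL.
- 5 l row(s) had no b match → kept, b columns NULL.
After projecting and ordering:
l.book_id | b.book_id
4 | NULL
5 | NULL
6 | NULL
6 | NULL
6 | NULL
NULL | 3
NULL | 3
NULL | 8
NULL | 8
NULL | 9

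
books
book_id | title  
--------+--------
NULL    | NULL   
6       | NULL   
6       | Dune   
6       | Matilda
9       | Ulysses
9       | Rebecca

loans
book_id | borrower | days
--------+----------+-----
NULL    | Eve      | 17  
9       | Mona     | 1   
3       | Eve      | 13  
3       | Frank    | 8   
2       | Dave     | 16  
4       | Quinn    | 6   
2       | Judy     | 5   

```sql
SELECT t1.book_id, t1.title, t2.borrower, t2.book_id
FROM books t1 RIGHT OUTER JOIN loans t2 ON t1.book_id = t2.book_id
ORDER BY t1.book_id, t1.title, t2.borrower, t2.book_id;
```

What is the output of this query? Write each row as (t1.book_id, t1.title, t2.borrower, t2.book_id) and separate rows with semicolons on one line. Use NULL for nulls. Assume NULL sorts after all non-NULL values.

RIGHT JOIN keeps every row from `loans`; unmatched rows get NULL for `books`'s columns.
Matching on t1.book_id = t2.book_id. A NULL in a compared column never satisfies the condition.
Matched pairs: 2; unmatched t2 rows kept: 6.

(9, Rebecca, Mona, 9); (9, Ulysses, Mona, 9); (NULL, NULL, Dave, 2); (NULL, NULL, Eve, 3); (NULL, NULL, Eve, NULL); (NULL, NULL, Frank, 3); (NULL, NULL, Judy, 2); (NULL, NULL, Quinn, 4)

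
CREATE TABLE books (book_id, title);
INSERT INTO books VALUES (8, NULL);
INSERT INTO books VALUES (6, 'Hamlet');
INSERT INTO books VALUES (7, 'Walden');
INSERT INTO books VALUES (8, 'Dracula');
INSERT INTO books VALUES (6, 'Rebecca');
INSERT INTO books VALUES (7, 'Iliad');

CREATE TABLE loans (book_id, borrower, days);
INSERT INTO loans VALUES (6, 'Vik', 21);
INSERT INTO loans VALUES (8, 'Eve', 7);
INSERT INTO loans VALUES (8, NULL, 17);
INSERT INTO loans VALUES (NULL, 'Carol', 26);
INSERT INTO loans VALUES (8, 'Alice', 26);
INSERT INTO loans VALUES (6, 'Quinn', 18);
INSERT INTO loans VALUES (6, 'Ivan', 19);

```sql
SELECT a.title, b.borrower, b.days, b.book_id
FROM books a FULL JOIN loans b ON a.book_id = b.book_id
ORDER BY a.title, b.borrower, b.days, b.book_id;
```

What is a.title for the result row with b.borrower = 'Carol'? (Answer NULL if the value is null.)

FULL OUTER JOIN keeps every row from both sides; unmatched rows get NULL for the other side's columns.
Matching on a.book_id = b.book_id. A NULL in a compared column never satisfies the condition.
Matched pairs: 12; unmatched a rows kept: 2; unmatched b rows kept: 1.

NULL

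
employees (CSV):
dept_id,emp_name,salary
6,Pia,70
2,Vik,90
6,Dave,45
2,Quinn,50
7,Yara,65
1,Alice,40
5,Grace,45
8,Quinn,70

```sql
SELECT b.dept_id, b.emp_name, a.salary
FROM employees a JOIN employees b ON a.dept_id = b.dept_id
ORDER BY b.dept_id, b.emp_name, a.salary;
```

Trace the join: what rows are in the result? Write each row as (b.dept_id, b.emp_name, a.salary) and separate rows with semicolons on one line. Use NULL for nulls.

INNER JOIN keeps only pairs where the ON condition holds.
Matching on a.dept_id = b.dept_id.
- a row (dept_id=6): matches 2 b row(s) → 2 output row(s).
- a row (dept_id=2): matches 2 b row(s) → 2 output row(s).
- a row (dept_id=6): matches 2 b row(s) → 2 output row(s).
- a row (dept_id=2): matches 2 b row(s) → 2 output row(s).
- a row (dept_id=7): matches 1 b row(s) → 1 output row(s).
- a row (dept_id=1): matches 1 b row(s) → 1 output row(s).
- a row (dept_id=5): matches 1 b row(s) → 1 output row(s).
- a row (dept_id=8): matches 1 b row(s) → 1 output row(s).

(1, Alice, 40); (2, Quinn, 50); (2, Quinn, 90); (2, Vik, 50); (2, Vik, 90); (5, Grace, 45); (6, Dave, 45); (6, Dave, 70); (6, Pia, 45); (6, Pia, 70); (7, Yara, 65); (8, Quinn, 70)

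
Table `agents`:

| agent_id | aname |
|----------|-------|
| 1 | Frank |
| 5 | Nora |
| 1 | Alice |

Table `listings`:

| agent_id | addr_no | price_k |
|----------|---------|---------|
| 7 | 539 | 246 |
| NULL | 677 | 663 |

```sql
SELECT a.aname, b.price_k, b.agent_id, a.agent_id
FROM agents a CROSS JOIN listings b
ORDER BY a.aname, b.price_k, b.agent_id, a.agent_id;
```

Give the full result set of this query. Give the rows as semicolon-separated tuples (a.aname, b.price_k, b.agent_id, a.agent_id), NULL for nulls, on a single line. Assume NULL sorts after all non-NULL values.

CROSS JOIN pairs every row of `agents` with every row of `listings`: 3 × 2 = 6 rows.
After projecting and ordering:
a.aname | b.price_k | b.agent_id | a.agent_id
Alice | 246 | 7 | 1
Alice | 663 | NULL | 1
Frank | 246 | 7 | 1
Frank | 663 | NULL | 1
Nora | 246 | 7 | 5
Nora | 663 | NULL | 5

(Alice, 246, 7, 1); (Alice, 663, NULL, 1); (Frank, 246, 7, 1); (Frank, 663, NULL, 1); (Nora, 246, 7, 5); (Nora, 663, NULL, 5)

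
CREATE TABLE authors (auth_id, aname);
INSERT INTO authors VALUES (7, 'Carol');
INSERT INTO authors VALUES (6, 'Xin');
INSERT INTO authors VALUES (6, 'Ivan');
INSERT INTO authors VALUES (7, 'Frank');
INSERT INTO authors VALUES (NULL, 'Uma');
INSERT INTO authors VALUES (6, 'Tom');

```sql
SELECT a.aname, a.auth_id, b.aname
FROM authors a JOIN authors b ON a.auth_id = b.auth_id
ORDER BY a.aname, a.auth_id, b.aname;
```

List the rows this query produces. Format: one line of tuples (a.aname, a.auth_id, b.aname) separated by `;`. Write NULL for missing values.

INNER JOIN keeps only pairs where the ON condition holds.
Matching on a.auth_id = b.auth_id. A NULL in a compared column never satisfies the condition.
- a[0] auth_id=7 → 2 match(es) in b → 2 row(s).
- a[1] auth_id=6 → 3 match(es) in b → 3 row(s).
- a[2] auth_id=6 → 3 match(es) in b → 3 row(s).
- a[3] auth_id=7 → 2 match(es) in b → 2 row(s).
- a[4] auth_id=NULL → no match; dropped.
- a[5] auth_id=6 → 3 match(es) in b → 3 row(s).

(Carol, 7, Carol); (Carol, 7, Frank); (Frank, 7, Carol); (Frank, 7, Frank); (Ivan, 6, Ivan); (Ivan, 6, Tom); (Ivan, 6, Xin); (Tom, 6, Ivan); (Tom, 6, Tom); (Tom, 6, Xin); (Xin, 6, Ivan); (Xin, 6, Tom); (Xin, 6, Xin)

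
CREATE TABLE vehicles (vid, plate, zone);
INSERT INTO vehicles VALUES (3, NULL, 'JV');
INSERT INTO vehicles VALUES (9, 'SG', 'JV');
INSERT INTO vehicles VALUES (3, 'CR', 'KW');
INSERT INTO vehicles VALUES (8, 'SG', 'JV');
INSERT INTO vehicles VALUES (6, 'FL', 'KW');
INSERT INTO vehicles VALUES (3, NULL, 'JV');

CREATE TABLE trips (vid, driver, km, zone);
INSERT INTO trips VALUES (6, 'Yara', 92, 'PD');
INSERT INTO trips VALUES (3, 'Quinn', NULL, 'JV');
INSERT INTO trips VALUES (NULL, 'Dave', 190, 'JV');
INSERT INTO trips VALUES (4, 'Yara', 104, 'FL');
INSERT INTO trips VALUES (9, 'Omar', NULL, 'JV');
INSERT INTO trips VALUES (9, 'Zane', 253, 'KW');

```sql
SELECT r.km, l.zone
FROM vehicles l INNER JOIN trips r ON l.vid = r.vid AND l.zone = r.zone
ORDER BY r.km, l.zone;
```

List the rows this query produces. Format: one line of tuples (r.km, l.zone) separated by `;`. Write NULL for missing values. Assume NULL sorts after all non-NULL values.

INNER JOIN keeps only pairs where the ON condition holds.
Matching on l.vid = r.vid AND l.zone = r.zone. A NULL in a compared column never satisfies the condition.
Matched pairs: 3.

(NULL, JV); (NULL, JV); (NULL, JV)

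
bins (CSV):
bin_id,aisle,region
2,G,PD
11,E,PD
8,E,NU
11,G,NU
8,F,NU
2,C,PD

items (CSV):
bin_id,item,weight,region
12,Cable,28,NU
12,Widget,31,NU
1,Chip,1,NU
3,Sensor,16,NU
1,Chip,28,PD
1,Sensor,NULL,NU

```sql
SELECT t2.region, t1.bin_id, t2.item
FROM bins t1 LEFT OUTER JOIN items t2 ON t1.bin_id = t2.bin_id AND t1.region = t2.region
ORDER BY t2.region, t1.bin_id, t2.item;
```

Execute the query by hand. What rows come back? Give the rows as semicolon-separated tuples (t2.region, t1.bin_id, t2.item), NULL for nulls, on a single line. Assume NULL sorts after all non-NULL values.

LEFT JOIN keeps every row from `bins`; unmatched rows get NULL for `items`'s columns.
Matching on t1.bin_id = t2.bin_id AND t1.region = t2.region.
- t1 row (bin_id=2, region=PD): no match → kept, t2 columns NULL.
- t1 row (bin_id=11, region=PD): no match → kept, t2 columns NULL.
- t1 row (bin_id=8, region=NU): no match → kept, t2 columns NULL.
- t1 row (bin_id=11, region=NU): no match → kept, t2 columns NULL.
- t1 row (bin_id=8, region=NU): no match → kept, t2 columns NULL.
- t1 row (bin_id=2, region=PD): no match → kept, t2 columns NULL.
After projecting and ordering:
t2.region | t1.bin_id | t2.item
NULL | 2 | NULL
NULL | 2 | NULL
NULL | 8 | NULL
NULL | 8 | NULL
NULL | 11 | NULL
NULL | 11 | NULL

(NULL, 2, NULL); (NULL, 2, NULL); (NULL, 8, NULL); (NULL, 8, NULL); (NULL, 11, NULL); (NULL, 11, NULL)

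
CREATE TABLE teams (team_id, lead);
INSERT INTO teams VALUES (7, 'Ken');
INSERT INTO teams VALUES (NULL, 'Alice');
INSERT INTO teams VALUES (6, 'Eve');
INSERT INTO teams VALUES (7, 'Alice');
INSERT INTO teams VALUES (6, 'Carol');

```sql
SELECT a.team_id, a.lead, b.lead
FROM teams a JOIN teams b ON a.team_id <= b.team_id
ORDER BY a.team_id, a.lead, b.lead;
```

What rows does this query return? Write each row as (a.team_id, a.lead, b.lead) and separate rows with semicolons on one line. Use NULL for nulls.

INNER JOIN keeps only pairs where the ON condition holds.
Matching on a.team_id <= b.team_id. A NULL in a compared column never satisfies the condition.
- a[0] team_id=7 → 2 match(es) in b → 2 row(s).
- a[1] team_id=NULL → no match; dropped.
- a[2] team_id=6 → 4 match(es) in b → 4 row(s).
- a[3] team_id=7 → 2 match(es) in b → 2 row(s).
- a[4] team_id=6 → 4 match(es) in b → 4 row(s).

(6, Carol, Alice); (6, Carol, Carol); (6, Carol, Eve); (6, Carol, Ken); (6, Eve, Alice); (6, Eve, Carol); (6, Eve, Eve); (6, Eve, Ken); (7, Alice, Alice); (7, Alice, Ken); (7, Ken, Alice); (7, Ken, Ken)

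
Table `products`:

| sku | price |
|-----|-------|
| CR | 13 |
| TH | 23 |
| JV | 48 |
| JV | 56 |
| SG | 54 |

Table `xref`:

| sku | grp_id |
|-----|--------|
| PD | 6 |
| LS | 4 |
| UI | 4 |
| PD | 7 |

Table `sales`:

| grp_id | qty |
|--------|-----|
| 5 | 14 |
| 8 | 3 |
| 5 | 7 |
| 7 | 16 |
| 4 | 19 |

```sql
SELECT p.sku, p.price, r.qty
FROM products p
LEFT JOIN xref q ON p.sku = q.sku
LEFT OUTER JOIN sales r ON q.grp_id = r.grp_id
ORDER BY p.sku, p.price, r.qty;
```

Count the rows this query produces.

5

Step 1 — p LEFT JOIN q on sku → 5 row(s).
Then LEFT JOIN `sales r` on grp_id: each of those 5 rows is kept; rows whose q.grp_id has no match in r get NULL for r's columns.
Result: 5 row(s).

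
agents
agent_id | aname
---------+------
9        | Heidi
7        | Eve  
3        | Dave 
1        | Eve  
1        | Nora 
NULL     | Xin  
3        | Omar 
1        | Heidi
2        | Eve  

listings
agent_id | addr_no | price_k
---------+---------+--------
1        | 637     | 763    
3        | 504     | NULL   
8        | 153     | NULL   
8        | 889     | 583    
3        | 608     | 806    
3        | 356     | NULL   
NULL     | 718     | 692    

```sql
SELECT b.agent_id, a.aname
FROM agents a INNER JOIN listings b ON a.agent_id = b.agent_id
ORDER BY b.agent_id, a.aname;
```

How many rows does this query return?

9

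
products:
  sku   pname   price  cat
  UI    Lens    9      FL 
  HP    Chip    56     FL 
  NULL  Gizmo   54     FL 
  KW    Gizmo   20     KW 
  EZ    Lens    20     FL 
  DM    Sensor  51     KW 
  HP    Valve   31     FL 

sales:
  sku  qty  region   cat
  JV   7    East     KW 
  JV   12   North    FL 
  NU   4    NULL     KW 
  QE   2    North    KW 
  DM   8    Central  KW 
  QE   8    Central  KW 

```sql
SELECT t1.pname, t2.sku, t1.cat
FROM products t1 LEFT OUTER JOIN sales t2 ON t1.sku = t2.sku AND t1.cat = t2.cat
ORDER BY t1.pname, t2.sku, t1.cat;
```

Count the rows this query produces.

LEFT JOIN keeps every row from `products`; unmatched rows get NULL for `sales`'s columns.
Matching on t1.sku = t2.sku AND t1.cat = t2.cat. A NULL in a compared column never satisfies the condition.
- sku=UI, cat=FL: no t2 row matches, row kept with t2 columns NULL.
- sku=HP, cat=FL: no t2 row matches, row kept with t2 columns NULL.
- sku=NULL, cat=FL: no t2 row matches, row kept with t2 columns NULL.
- sku=KW, cat=KW: no t2 row matches, row kept with t2 columns NULL.
- sku=EZ, cat=FL: no t2 row matches, row kept with t2 columns NULL.
- sku=DM, cat=KW: 1 matching t2 row(s), so 1 row(s) emitted.
- sku=HP, cat=FL: no t2 row matches, row kept with t2 columns NULL.
Total: 1 matched + 6 padded = 7 rows.

7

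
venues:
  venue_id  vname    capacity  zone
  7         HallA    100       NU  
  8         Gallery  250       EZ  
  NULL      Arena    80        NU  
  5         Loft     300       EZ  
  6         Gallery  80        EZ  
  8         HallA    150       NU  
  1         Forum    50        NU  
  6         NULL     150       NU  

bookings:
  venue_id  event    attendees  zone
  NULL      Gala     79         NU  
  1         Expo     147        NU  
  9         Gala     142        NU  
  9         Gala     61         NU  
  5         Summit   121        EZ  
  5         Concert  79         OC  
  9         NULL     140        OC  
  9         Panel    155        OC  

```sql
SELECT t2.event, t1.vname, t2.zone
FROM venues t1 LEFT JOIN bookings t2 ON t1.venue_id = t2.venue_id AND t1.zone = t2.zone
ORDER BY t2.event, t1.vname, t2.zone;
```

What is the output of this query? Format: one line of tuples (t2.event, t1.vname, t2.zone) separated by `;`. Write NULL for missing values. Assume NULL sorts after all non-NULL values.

LEFT JOIN keeps every row from `venues`; unmatched rows get NULL for `bookings`'s columns.
Matching on t1.venue_id = t2.venue_id AND t1.zone = t2.zone. A NULL in a compared column never satisfies the condition.
- t1[0] venue_id=7, zone=NU → no match; kept with NULLs on the t2 side.
- t1[1] venue_id=8, zone=EZ → no match; kept with NULLs on the t2 side.
- t1[2] venue_id=NULL, zone=NU → no match; kept with NULLs on the t2 side.
- t1[3] venue_id=5, zone=EZ → 1 match(es) in t2 → 1 row(s).
- t1[4] venue_id=6, zone=EZ → no match; kept with NULLs on the t2 side.
- t1[5] venue_id=8, zone=NU → no match; kept with NULLs on the t2 side.
- t1[6] venue_id=1, zone=NU → 1 match(es) in t2 → 1 row(s).
- t1[7] venue_id=6, zone=NU → no match; kept with NULLs on the t2 side.
After projecting and ordering:
t2.event | t1.vname | t2.zone
Expo | Forum | NU
Summit | Loft | EZ
NULL | Arena | NULL
NULL | Gallery | NULL
NULL | Gallery | NULL
NULL | HallA | NULL
NULL | HallA | NULL
NULL | NULL | NULL

(Expo, Forum, NU); (Summit, Loft, EZ); (NULL, Arena, NULL); (NULL, Gallery, NULL); (NULL, Gallery, NULL); (NULL, HallA, NULL); (NULL, HallA, NULL); (NULL, NULL, NULL)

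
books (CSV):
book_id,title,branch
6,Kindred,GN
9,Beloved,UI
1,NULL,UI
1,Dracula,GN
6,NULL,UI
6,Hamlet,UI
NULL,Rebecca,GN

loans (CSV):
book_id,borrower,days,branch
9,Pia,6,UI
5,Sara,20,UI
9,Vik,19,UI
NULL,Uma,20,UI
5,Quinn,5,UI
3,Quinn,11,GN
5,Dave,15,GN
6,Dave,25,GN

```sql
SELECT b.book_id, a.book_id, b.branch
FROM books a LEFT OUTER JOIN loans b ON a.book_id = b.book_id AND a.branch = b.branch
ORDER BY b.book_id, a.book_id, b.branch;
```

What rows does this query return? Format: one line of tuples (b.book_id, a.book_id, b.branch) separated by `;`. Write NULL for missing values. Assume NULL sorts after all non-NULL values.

LEFT JOIN keeps every row from `books`; unmatched rows get NULL for `loans`'s columns.
Matching on a.book_id = b.book_id AND a.branch = b.branch. A NULL in a compared column never satisfies the condition.
Matched pairs: 3; unmatched a rows kept: 5.

(6, 6, GN); (9, 9, UI); (9, 9, UI); (NULL, 1, NULL); (NULL, 1, NULL); (NULL, 6, NULL); (NULL, 6, NULL); (NULL, NULL, NULL)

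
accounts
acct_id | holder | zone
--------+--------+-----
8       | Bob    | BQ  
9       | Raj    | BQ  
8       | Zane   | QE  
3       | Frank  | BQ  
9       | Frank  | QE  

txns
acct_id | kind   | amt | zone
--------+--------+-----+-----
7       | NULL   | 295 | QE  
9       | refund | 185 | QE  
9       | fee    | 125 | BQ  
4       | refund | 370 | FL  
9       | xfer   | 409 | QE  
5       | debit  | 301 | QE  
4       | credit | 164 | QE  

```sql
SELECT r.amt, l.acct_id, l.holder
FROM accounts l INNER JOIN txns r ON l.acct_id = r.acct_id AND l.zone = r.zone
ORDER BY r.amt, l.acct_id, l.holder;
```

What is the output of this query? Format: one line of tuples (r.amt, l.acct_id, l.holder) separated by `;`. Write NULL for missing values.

INNER JOIN keeps only pairs where the ON condition holds.
Matching on l.acct_id = r.acct_id AND l.zone = r.zone.
- l[0] acct_id=8, zone=BQ → no match; dropped.
- l[1] acct_id=9, zone=BQ → 1 match(es) in r → 1 row(s).
- l[2] acct_id=8, zone=QE → no match; dropped.
- l[3] acct_id=3, zone=BQ → no match; dropped.
- l[4] acct_id=9, zone=QE → 2 match(es) in r → 2 row(s).
After projecting and ordering:
r.amt | l.acct_id | l.holder
125 | 9 | Raj
185 | 9 | Frank
409 | 9 | Frank

(125, 9, Raj); (185, 9, Frank); (409, 9, Frank)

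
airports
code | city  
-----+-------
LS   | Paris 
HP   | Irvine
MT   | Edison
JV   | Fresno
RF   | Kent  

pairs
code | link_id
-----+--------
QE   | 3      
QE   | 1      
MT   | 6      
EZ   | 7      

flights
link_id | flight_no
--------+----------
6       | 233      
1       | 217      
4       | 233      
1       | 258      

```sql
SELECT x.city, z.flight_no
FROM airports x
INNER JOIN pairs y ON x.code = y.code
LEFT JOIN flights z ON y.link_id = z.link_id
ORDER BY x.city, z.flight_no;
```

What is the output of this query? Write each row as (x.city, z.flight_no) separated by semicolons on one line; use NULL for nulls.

Step 1 — x INNER JOIN y on code → 1 row(s).
Then LEFT JOIN `flights z` on link_id: each of those 1 rows is kept; rows whose y.link_id has no match in z get NULL for z's columns.

(Edison, 233)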